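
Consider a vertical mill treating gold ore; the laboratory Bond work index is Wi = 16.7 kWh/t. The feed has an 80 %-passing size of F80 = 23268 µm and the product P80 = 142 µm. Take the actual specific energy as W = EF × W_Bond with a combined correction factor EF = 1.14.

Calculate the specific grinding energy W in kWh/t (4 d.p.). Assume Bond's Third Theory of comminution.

W = 10 Wi / √P80 − 10 Wi / √F80
1/√142 = 0.083918;  1/√23268 = 0.006556
W = 10·16.7·(0.083918 − 0.006556) = 12.9195 kWh/t
W_actual = 1.14 × 12.9195 = 14.7283 kWh/t

W = 14.7283 kWh/t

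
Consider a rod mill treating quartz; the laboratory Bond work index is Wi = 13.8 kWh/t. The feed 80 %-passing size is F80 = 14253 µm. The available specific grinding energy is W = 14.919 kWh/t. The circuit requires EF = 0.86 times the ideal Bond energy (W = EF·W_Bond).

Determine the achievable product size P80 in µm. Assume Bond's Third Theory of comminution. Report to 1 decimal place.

P80 = 55.6 µm

W = 10 Wi / √P80 − 10 Wi / √F80
W_Bond = W / EF = 14.919 / 0.86 = 17.3477 kWh/t
P80^(−½) = W_Bond/(10 Wi) + F80^(−½)
  = 17.3477/(10·13.8) + 1/√14253 = 0.125708 + 0.008376 = 0.134084
P80 = (1/0.134084)² = 7.4580² = 55.62 µm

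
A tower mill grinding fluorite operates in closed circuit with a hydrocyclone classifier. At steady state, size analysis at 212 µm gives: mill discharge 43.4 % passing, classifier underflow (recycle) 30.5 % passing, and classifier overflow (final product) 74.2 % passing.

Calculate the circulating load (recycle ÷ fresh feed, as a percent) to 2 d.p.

Balance %-passing 212 µm (r = R/F):
r = (o − d)/(d − u)
r = (74.2 − 43.4)/(43.4 − 30.5) = 30.8/12.9 = 2.3876
CL = 100·r = 238.76 %

CL = 238.76 %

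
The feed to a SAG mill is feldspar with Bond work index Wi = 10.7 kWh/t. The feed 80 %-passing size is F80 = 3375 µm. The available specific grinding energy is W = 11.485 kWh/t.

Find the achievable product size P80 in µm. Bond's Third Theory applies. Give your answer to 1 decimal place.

P80 = 64.5 µm

W = 10·Wi·(P80^(-½) − F80^(-½))
1/√P80 = 1/√F80 + W/(10·Wi)
  = 11.4850/(10·10.7) + 1/√3375 = 0.107336 + 0.017213 = 0.124550
P80 = (1/0.124550)² = 8.0289² = 64.46 µm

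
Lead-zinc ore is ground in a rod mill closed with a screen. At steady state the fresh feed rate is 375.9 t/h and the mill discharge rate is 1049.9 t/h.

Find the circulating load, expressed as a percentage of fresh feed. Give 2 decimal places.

CL = 179.30 %

Mill node: discharge = fresh + recycle.
R = M − F = 1049.9 − 375.9 = 674.0 t/h
CL = 100·R/F = 100·674.0/375.9 = 179.30 %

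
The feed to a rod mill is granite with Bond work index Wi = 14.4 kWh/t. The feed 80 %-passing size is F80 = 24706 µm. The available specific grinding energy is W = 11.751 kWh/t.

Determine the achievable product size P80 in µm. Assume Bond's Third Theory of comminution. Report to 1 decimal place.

P80 = 129.2 µm

Bond: W = 10·Wi·(1/√P80 − 1/√F80)
1/√P80 = 1/√F80 + W/(10·Wi)
  = 11.7510/(10·14.4) + 1/√24706 = 0.081604 + 0.006362 = 0.087966
P80 = (1/0.087966)² = 11.3680² = 129.23 µm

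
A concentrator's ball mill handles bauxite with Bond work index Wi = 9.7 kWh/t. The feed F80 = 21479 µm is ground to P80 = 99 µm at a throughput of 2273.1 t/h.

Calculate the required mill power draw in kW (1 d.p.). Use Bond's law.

W = 10 Wi (P80^-0.5 − F80^-0.5)
W = 10·9.7·(1/√99 − 1/√21479) = 10·9.7·(0.093681) = 9.0870 kWh/t
P = W·T = 9.0870·2273.1 = 20655.7 kW

P = 20655.7 kW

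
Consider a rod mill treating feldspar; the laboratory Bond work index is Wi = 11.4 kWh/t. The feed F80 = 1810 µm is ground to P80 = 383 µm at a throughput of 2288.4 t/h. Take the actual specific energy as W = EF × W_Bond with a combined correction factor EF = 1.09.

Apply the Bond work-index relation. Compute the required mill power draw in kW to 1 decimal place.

P = 7846.1 kW

Bond: W = 10·Wi·(1/√P80 − 1/√F80)
W = 10·11.4·(1/√383 − 1/√1810) = 10·11.4·(0.027593) = 3.1456 kWh/t
W_actual = 1.09 × 3.1456 = 3.4287 kWh/t
Mill draw = 3.4287 × 2288.4 = 7846.1 kW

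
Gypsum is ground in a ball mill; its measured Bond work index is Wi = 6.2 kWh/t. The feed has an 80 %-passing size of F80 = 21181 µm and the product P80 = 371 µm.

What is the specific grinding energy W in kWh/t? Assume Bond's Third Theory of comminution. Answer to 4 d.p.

W = 10 Wi / √P80 − 10 Wi / √F80
1/√371 = 0.051917;  1/√21181 = 0.006871
W = 10·6.2·(0.051917 − 0.006871) = 2.7929 kWh/t

W = 2.7929 kWh/t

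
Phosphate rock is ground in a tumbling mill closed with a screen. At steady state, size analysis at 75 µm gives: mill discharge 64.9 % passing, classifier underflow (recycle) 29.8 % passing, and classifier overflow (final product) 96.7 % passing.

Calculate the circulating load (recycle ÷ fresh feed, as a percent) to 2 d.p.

Balance %-passing 75 µm (r = R/F):
d + r·d = r·u + o → r(d−u) = o−d
r = (96.7 − 64.9)/(64.9 − 29.8) = 31.8/35.1 = 0.9060
CL = 100·r = 90.60 %

CL = 90.60 %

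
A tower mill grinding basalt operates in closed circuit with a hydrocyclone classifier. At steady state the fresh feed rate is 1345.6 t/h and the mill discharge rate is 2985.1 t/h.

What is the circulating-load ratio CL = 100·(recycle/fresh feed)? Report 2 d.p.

CL = 121.84 %

M = F + R at steady state, so:
R = M − F = 2985.1 − 1345.6 = 1639.5 t/h
CL = 100·R/F = 100·1639.5/1345.6 = 121.84 %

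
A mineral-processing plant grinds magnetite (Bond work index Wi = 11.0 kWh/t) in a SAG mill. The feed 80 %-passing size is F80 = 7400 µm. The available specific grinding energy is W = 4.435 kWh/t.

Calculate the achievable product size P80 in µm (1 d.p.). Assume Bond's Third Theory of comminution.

W = 10 Wi (P80^-0.5 − F80^-0.5)
⇒ 1/√P80 = W/(10 Wi) + 1/√F80
  = 4.4350/(10·11.0) + 1/√7400 = 0.040318 + 0.011625 = 0.051943
P80 = (1/0.051943)² = 19.2519² = 370.64 µm

P80 = 370.6 µm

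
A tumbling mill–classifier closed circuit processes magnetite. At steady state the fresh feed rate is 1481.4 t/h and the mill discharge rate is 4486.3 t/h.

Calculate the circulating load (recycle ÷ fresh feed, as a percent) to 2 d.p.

Mill node: discharge = fresh + recycle.
R = M − F = 4486.3 − 1481.4 = 3004.9 t/h
CL = 100·R/F = 100·3004.9/1481.4 = 202.84 %

CL = 202.84 %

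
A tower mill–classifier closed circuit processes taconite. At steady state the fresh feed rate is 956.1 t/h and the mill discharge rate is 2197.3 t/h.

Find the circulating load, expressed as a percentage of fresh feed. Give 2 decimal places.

CL = 129.82 %

Mill node: discharge = fresh + recycle.
R = M − F = 2197.3 − 956.1 = 1241.2 t/h
CL = 100·R/F = 100·1241.2/956.1 = 129.82 %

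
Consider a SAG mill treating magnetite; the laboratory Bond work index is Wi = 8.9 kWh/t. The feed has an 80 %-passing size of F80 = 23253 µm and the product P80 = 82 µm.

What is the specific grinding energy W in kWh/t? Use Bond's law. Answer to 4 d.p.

W = 9.2448 kWh/t

W_Bond = 10·Wi·(1/√P₈₀ − 1/√F₈₀)
1/√82 = 0.110432;  1/√23253 = 0.006558
W = 10·8.9·(0.110432 − 0.006558) = 9.2448 kWh/t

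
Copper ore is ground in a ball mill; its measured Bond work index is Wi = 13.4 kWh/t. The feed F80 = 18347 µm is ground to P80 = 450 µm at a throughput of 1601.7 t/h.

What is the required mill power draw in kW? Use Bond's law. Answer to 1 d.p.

P = 8533.1 kW

W_Bond = 10·Wi·(1/√P₈₀ − 1/√F₈₀)
W = 10·13.4·(1/√450 − 1/√18347) = 10·13.4·(0.039758) = 5.3275 kWh/t
P_mill = W·ṁ = 5.3275·1601.7 = 8533.1 kW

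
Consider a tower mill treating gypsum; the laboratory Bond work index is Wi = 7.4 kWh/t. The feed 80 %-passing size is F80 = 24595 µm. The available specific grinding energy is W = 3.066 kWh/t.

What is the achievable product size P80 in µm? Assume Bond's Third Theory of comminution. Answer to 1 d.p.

P80 = 437.5 µm

Bond:  W = 10 Wi (1/√P − 1/√F)
P80^(−½) = W/(10 Wi) + F80^(−½)
  = 3.0660/(10·7.4) + 1/√24595 = 0.041432 + 0.006376 = 0.047809
P80 = (1/0.047809)² = 20.9166² = 437.51 µm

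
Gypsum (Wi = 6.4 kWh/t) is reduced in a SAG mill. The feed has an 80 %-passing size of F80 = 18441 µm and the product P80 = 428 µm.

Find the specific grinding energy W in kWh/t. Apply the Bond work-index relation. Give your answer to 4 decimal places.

W = 2.6223 kWh/t

Bond: W = 10·Wi·(1/√P80 − 1/√F80)
1/√428 = 0.048337;  1/√18441 = 0.007364
W = 10·6.4·(0.048337 − 0.007364) = 2.6223 kWh/t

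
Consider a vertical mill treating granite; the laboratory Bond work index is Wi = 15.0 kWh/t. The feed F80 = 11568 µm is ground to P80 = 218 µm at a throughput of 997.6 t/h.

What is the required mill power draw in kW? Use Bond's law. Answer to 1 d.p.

P = 8743.6 kW

Bond: W = 10·Wi·(1/√P80 − 1/√F80)
W = 10·15.0·(1/√218 − 1/√11568) = 10·15.0·(0.058431) = 8.7646 kWh/t
Mill draw = 8.7646 × 997.6 = 8743.6 kW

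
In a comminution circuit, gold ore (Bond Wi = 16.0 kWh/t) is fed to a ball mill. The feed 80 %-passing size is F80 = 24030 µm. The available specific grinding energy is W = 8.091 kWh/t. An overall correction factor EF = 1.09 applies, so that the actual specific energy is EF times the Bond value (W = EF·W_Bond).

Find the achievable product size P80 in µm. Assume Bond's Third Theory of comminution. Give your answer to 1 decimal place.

P80 = 358.1 µm

W = 10 Wi / √P80 − 10 Wi / √F80
W_Bond = W / EF = 8.091 / 1.09 = 7.4229 kWh/t
⇒ 1/√P80 = W_Bond/(10·Wi) + 1/√F80
  = 7.4229/(10·16.0) + 1/√24030 = 0.046393 + 0.006451 = 0.052844
P80 = (1/0.052844)² = 18.9235² = 358.10 µm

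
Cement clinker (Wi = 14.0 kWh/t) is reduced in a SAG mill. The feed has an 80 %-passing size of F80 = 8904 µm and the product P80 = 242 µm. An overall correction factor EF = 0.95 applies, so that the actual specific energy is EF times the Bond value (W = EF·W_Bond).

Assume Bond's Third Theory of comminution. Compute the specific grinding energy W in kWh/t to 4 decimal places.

W = 7.1401 kWh/t

Bond:  W = 10 Wi (1/√P − 1/√F)
1/√242 = 0.064282;  1/√8904 = 0.010598
W = 10·14.0·(0.064282 − 0.010598) = 7.5159 kWh/t
With EF = 0.95: W = 7.5159·0.95 = 7.1401 kWh/t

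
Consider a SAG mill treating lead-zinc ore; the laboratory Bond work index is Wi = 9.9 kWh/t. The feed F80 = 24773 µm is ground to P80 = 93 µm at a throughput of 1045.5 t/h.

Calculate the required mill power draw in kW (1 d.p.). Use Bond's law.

W = 10 Wi / √P80 − 10 Wi / √F80
W = 10·9.9·(1/√93 − 1/√24773) = 10·9.9·(0.097342) = 9.6368 kWh/t
P_mill = W·ṁ = 9.6368·1045.5 = 10075.3 kW

P = 10075.3 kW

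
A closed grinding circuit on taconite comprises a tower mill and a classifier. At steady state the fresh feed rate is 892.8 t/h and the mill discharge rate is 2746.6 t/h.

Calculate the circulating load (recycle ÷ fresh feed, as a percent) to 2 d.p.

Discharge = new feed + return, hence
R = M − F = 2746.6 − 892.8 = 1853.8 t/h
CL = 100·R/F = 100·1853.8/892.8 = 207.64 %

CL = 207.64 %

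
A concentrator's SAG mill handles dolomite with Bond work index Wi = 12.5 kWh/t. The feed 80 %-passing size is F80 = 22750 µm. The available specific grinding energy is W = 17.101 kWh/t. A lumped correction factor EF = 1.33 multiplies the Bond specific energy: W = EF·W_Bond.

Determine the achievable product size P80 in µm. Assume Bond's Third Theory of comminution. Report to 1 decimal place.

P80 = 83.4 µm

W = 10 Wi / √P80 − 10 Wi / √F80
W_Bond = W / EF = 17.101 / 1.33 = 12.8579 kWh/t
P80^(−½) = W_Bond/(10 Wi) + F80^(−½)
  = 12.8579/(10·12.5) + 1/√22750 = 0.102863 + 0.006630 = 0.109493
P80 = (1/0.109493)² = 9.1330² = 83.41 µm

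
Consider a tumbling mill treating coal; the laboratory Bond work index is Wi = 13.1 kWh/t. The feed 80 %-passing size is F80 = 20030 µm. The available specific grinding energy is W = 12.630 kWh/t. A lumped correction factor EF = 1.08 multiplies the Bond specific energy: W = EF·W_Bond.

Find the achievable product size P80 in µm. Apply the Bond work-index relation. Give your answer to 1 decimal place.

W_Bond = 10·Wi·(1/√P₈₀ − 1/√F₈₀)
W_Bond = W / EF = 12.630 / 1.08 = 11.6944 kWh/t
⇒ 1/√P80 = W_Bond/(10·Wi) + 1/√F80
  = 11.6944/(10·13.1) + 1/√20030 = 0.089271 + 0.007066 = 0.096336
P80 = (1/0.096336)² = 10.3803² = 107.75 µm

P80 = 107.8 µm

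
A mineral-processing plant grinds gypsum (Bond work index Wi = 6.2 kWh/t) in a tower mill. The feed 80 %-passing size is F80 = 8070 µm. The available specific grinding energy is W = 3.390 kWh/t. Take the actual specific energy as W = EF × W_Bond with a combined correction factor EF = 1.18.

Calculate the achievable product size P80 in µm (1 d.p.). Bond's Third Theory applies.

P80 = 302.8 µm

Bond: W = 10·Wi·(1/√P80 − 1/√F80)
W_Bond = W / EF = 3.390 / 1.18 = 2.8729 kWh/t
⇒ 1/√P80 = W_Bond/(10·Wi) + 1/√F80
  = 2.8729/(10·6.2) + 1/√8070 = 0.046337 + 0.011132 = 0.057469
P80 = (1/0.057469)² = 17.4008² = 302.79 µm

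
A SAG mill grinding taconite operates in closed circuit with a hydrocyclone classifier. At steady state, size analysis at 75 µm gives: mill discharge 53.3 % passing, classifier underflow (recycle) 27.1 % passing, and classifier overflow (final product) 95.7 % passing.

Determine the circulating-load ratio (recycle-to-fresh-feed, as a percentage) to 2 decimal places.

Classifier node, passing 75 µm:
Fd + Rd = Ru + Fo ⇒ R/F = (o−d)/(d−u)
r = (95.7 − 53.3)/(53.3 − 27.1) = 42.4/26.2 = 1.6183
CL = 100·r = 161.83 %

CL = 161.83 %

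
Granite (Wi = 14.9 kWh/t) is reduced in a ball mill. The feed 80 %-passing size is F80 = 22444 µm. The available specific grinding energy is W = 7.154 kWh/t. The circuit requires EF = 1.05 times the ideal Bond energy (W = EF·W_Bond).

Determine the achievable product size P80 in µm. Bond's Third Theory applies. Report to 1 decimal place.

Bond: W = 10·Wi·(1/√P80 − 1/√F80)
W_Bond = W / EF = 7.154 / 1.05 = 6.8133 kWh/t
1/√P80 = 1/√F80 + W_Bond/(10·Wi)
  = 6.8133/(10·14.9) + 1/√22444 = 0.045727 + 0.006675 = 0.052402
P80 = (1/0.052402)² = 19.0832² = 364.17 µm

P80 = 364.2 µm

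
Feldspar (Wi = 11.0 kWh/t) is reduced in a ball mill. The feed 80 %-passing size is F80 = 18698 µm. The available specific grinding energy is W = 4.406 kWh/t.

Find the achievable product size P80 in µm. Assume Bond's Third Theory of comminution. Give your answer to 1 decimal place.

P80 = 445.7 µm

W = 10 Wi (P80^-0.5 − F80^-0.5)
P80^-0.5 = F80^-0.5 + W/(10 Wi)
  = 4.4060/(10·11.0) + 1/√18698 = 0.040055 + 0.007313 = 0.047368
P80 = (1/0.047368)² = 21.1114² = 445.69 µm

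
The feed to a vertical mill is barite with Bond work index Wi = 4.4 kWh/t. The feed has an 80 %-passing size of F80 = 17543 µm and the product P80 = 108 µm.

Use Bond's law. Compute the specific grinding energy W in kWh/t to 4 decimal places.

Bond: W = 10·Wi·(1/√P80 − 1/√F80)
1/√108 = 0.096225;  1/√17543 = 0.007550
W = 10·4.4·(0.096225 − 0.007550) = 3.9017 kWh/t

W = 3.9017 kWh/t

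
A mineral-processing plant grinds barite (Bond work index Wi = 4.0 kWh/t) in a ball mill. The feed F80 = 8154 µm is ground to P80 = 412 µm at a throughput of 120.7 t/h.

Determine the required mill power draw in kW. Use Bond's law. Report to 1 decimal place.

Bond: W = 10·Wi·(1/√P80 − 1/√F80)
W = 10·4.0·(1/√412 − 1/√8154) = 10·4.0·(0.038192) = 1.5277 kWh/t
Mill draw = 1.5277 × 120.7 = 184.4 kW

P = 184.4 kW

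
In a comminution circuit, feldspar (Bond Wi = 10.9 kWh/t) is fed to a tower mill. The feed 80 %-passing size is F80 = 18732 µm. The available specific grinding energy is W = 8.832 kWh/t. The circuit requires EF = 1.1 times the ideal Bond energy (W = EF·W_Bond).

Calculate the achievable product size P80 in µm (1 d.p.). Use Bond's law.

P80 = 152.5 µm

W = 10·Wi·(P80^(-½) − F80^(-½))
W_Bond = W / EF = 8.832 / 1.1 = 8.0291 kWh/t
⇒ 1/√P80 = W_Bond/(10·Wi) + 1/√F80
  = 8.0291/(10·10.9) + 1/√18732 = 0.073661 + 0.007306 = 0.080968
P80 = (1/0.080968)² = 12.3506² = 152.54 µm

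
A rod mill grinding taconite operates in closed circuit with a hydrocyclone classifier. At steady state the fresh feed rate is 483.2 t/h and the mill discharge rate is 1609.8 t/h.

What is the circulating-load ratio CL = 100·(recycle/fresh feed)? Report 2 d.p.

CL = 233.15 %

Discharge = new feed + return, hence
R = M − F = 1609.8 − 483.2 = 1126.6 t/h
CL = 100·R/F = 100·1126.6/483.2 = 233.15 %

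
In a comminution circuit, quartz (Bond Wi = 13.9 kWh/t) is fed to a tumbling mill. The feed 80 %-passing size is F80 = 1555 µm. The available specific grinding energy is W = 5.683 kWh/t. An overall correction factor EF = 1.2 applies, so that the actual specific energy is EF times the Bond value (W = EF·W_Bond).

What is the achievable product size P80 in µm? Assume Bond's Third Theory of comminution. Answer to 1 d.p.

P80 = 283.1 µm

W = 10·Wi·(P80^(-½) − F80^(-½))
W_Bond = W / EF = 5.683 / 1.2 = 4.7358 kWh/t
P80^-0.5 = F80^-0.5 + W_Bond/(10 Wi)
  = 4.7358/(10·13.9) + 1/√1555 = 0.034071 + 0.025359 = 0.059430
P80 = (1/0.059430)² = 16.8265² = 283.13 µm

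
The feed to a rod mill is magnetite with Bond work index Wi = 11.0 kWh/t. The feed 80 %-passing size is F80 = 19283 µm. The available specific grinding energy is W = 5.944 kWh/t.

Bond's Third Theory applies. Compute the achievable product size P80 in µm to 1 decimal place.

P80 = 266.7 µm

W = 10·Wi·(P80^(-½) − F80^(-½))
P80^(−½) = W/(10 Wi) + F80^(−½)
  = 5.9440/(10·11.0) + 1/√19283 = 0.054036 + 0.007201 = 0.061238
P80 = (1/0.061238)² = 16.3298² = 266.66 µm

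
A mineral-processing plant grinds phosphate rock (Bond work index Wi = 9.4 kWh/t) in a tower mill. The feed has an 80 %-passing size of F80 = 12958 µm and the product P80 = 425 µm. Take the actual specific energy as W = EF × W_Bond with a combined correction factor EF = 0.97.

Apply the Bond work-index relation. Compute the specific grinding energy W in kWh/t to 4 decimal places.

W = 3.6219 kWh/t

W = 10 Wi (P80^-0.5 − F80^-0.5)
1/√425 = 0.048507;  1/√12958 = 0.008785
W = 10·9.4·(0.048507 − 0.008785) = 3.7339 kWh/t
With EF = 0.97: W = 3.7339·0.97 = 3.6219 kWh/t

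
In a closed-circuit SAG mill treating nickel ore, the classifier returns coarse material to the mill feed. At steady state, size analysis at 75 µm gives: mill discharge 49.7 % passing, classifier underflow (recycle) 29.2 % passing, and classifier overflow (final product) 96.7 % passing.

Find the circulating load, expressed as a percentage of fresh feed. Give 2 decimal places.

Balance %-passing 75 µm (r = R/F):
(1+r)d = ru + o → r = (o−d)/(d−u)
r = (96.7 − 49.7)/(49.7 − 29.2) = 47.0/20.5 = 2.2927
CL = 100·r = 229.27 %

CL = 229.27 %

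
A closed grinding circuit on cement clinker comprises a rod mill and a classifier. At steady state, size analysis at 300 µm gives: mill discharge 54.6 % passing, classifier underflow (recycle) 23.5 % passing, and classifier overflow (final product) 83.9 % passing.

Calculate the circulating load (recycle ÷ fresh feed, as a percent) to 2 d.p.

CL = 94.21 %

Classifier node, passing 300 µm:
(1+r)d = ru + o → r = (o−d)/(d−u)
r = (83.9 − 54.6)/(54.6 − 23.5) = 29.3/31.1 = 0.9421
CL = 100·r = 94.21 %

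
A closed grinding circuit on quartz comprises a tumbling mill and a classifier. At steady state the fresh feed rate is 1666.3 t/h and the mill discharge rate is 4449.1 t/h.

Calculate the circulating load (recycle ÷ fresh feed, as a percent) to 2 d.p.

CL = 167.00 %

Steady state: M = F + R.
R = M − F = 4449.1 − 1666.3 = 2782.8 t/h
CL = 100·R/F = 100·2782.8/1666.3 = 167.00 %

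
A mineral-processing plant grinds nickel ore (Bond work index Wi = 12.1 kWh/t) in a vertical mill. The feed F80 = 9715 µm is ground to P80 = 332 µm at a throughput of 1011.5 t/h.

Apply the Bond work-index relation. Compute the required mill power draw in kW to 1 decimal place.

P = 5475.4 kW

W = 10 Wi (P80^-0.5 − F80^-0.5)
W = 10·12.1·(1/√332 − 1/√9715) = 10·12.1·(0.044737) = 5.4131 kWh/t
Power = W × throughput = 5.4131 kWh/t × 1011.5 t/h = 5475.4 kW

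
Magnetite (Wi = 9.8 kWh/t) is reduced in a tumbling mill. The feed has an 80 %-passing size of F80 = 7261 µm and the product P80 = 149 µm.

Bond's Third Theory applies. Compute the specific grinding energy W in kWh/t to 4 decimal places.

W = 10 Wi (P80^-0.5 − F80^-0.5)
1/√149 = 0.081923;  1/√7261 = 0.011736
W = 10·9.8·(0.081923 − 0.011736) = 6.8784 kWh/t

W = 6.8784 kWh/t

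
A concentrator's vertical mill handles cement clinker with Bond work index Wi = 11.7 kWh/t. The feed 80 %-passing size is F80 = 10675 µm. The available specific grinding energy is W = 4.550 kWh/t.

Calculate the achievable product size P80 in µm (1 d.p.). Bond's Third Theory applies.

W_Bond = 10·Wi·(1/√P₈₀ − 1/√F₈₀)
P80^(−½) = W/(10 Wi) + F80^(−½)
  = 4.5500/(10·11.7) + 1/√10675 = 0.038889 + 0.009679 = 0.048568
P80 = (1/0.048568)² = 20.5899² = 423.94 µm

P80 = 423.9 µm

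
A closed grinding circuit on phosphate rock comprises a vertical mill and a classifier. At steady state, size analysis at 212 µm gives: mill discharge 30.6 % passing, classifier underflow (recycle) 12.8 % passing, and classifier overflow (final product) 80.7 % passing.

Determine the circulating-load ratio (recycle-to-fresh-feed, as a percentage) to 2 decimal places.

CL = 281.46 %

Classifier node, passing 212 µm:
Fd + Rd = Ru + Fo ⇒ R/F = (o−d)/(d−u)
r = (80.7 − 30.6)/(30.6 − 12.8) = 50.1/17.8 = 2.8146
CL = 100·r = 281.46 %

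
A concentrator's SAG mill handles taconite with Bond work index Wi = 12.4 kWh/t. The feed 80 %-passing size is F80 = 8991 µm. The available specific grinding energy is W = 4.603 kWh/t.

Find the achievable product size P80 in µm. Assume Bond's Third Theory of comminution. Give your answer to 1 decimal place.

W = 10·Wi·(P80^(-½) − F80^(-½))
1/√P80 = 1/√F80 + W/(10·Wi)
  = 4.6030/(10·12.4) + 1/√8991 = 0.037121 + 0.010546 = 0.047667
P80 = (1/0.047667)² = 20.9788² = 440.11 µm

P80 = 440.1 µm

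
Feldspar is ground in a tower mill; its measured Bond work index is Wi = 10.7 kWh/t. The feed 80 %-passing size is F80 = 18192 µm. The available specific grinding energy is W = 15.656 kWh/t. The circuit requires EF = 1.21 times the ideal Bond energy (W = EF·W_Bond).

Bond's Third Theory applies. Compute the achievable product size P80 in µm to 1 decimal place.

P80 = 60.7 µm

W_Bond = 10·Wi·(1/√P₈₀ − 1/√F₈₀)
W_Bond = W / EF = 15.656 / 1.21 = 12.9388 kWh/t
⇒ 1/√P80 = W_Bond/(10·Wi) + 1/√F80
  = 12.9388/(10·10.7) + 1/√18192 = 0.120924 + 0.007414 = 0.128338
P80 = (1/0.128338)² = 7.7919² = 60.71 µm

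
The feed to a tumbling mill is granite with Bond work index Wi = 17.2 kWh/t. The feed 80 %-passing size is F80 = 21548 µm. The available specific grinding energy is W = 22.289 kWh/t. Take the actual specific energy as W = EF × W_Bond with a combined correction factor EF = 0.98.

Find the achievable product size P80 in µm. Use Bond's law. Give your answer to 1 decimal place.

P80 = 51.7 µm

W = 10 Wi / √P80 − 10 Wi / √F80
W_Bond = W / EF = 22.289 / 0.98 = 22.7439 kWh/t
1/√P80 = 1/√F80 + W_Bond/(10·Wi)
  = 22.7439/(10·17.2) + 1/√21548 = 0.132232 + 0.006812 = 0.139044
P80 = (1/0.139044)² = 7.1920² = 51.72 µm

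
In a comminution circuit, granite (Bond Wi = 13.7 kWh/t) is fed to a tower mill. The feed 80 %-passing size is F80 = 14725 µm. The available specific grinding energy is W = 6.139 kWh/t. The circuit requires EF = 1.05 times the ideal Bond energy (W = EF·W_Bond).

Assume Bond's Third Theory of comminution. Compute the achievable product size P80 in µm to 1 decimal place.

P80 = 385.7 µm

W_Bond = 10·Wi·(1/√P₈₀ − 1/√F₈₀)
W_Bond = W / EF = 6.139 / 1.05 = 5.8467 kWh/t
1/√P80 = 1/√F80 + W_Bond/(10·Wi)
  = 5.8467/(10·13.7) + 1/√14725 = 0.042676 + 0.008241 = 0.050917
P80 = (1/0.050917)² = 19.6397² = 385.72 µm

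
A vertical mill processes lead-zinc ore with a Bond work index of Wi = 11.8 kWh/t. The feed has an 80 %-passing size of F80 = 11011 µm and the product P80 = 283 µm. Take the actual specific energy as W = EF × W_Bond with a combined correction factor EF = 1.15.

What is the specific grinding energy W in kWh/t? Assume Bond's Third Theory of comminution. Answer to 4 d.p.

W = 10 Wi (P80^-0.5 − F80^-0.5)
1/√283 = 0.059444;  1/√11011 = 0.009530
W = 10·11.8·(0.059444 − 0.009530) = 5.8898 kWh/t
With EF = 1.15: W = 5.8898·1.15 = 6.7733 kWh/t

W = 6.7733 kWh/t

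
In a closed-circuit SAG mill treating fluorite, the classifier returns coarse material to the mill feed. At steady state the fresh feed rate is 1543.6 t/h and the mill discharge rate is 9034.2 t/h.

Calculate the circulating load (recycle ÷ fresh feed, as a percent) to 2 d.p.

CL = 485.27 %

Discharge = new feed + return, hence
R = M − F = 9034.2 − 1543.6 = 7490.6 t/h
CL = 100·R/F = 100·7490.6/1543.6 = 485.27 %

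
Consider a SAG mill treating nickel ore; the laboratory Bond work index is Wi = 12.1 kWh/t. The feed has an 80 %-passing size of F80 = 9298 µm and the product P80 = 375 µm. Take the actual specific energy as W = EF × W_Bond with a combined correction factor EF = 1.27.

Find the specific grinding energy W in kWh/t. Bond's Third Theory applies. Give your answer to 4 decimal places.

W = 6.3418 kWh/t

Bond:  W = 10 Wi (1/√P − 1/√F)
1/√375 = 0.051640;  1/√9298 = 0.010371
W = 10·12.1·(0.051640 − 0.010371) = 4.9936 kWh/t
With EF = 1.27: W = 4.9936·1.27 = 6.3418 kWh/t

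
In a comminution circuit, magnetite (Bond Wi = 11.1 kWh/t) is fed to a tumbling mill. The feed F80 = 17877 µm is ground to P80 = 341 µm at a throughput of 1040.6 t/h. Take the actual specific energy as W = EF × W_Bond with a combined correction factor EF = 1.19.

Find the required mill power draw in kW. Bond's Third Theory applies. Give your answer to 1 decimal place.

P = 6415.5 kW

Bond:  W = 10 Wi (1/√P − 1/√F)
W = 10·11.1·(1/√341 − 1/√17877) = 10·11.1·(0.046674) = 5.1808 kWh/t
Corrected W = EF·W_Bond = 1.19·5.1808 = 6.1652 kWh/t
Mill draw = 6.1652 × 1040.6 = 6415.5 kW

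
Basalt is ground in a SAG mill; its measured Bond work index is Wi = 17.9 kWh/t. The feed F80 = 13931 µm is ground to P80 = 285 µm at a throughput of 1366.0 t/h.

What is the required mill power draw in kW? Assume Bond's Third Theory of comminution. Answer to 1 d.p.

P = 12412.1 kW

Bond:  W = 10 Wi (1/√P − 1/√F)
W = 10·17.9·(1/√285 − 1/√13931) = 10·17.9·(0.050762) = 9.0865 kWh/t
Power = W × throughput = 9.0865 kWh/t × 1366.0 t/h = 12412.1 kW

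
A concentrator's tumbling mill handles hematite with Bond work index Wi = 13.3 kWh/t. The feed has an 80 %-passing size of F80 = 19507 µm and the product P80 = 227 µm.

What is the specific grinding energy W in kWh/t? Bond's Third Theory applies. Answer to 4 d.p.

W = 7.8753 kWh/t

W = 10 Wi (P80^-0.5 − F80^-0.5)
1/√227 = 0.066372;  1/√19507 = 0.007160
W = 10·13.3·(0.066372 − 0.007160) = 7.8753 kWh/t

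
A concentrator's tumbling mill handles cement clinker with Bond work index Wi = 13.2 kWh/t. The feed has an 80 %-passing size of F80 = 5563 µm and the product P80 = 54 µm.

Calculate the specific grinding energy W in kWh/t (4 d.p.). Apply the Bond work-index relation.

W = 16.1931 kWh/t

W = 10 Wi (1/√P80 − 1/√F80)  [Bond]
1/√54 = 0.136083;  1/√5563 = 0.013407
W = 10·13.2·(0.136083 − 0.013407) = 16.1931 kWh/t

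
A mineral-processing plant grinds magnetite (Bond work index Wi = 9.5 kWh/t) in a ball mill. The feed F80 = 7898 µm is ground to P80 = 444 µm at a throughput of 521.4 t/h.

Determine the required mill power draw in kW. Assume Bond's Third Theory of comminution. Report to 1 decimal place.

P = 1793.4 kW

Bond: W = 10·Wi·(1/√P80 − 1/√F80)
W = 10·9.5·(1/√444 − 1/√7898) = 10·9.5·(0.036206) = 3.4395 kWh/t
Mill draw = 3.4395 × 521.4 = 1793.4 kW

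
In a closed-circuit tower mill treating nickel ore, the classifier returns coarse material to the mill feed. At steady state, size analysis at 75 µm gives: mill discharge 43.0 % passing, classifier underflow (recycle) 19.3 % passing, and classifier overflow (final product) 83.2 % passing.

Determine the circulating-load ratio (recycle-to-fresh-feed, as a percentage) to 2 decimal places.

CL = 169.62 %

Let r = R/F. Size balance at 75 µm:
(1+r)d = ru + o → r = (o−d)/(d−u)
r = (83.2 − 43.0)/(43.0 − 19.3) = 40.2/23.7 = 1.6962
CL = 100·r = 169.62 %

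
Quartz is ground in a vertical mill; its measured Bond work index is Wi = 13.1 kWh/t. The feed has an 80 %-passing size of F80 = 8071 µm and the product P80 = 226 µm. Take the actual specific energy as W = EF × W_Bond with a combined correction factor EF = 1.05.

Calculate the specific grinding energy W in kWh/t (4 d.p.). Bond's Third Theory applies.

W = 7.6186 kWh/t

Bond: W = 10·Wi·(1/√P80 − 1/√F80)
1/√226 = 0.066519;  1/√8071 = 0.011131
W = 10·13.1·(0.066519 − 0.011131) = 7.2558 kWh/t
W_actual = 1.05 × 7.2558 = 7.6186 kWh/t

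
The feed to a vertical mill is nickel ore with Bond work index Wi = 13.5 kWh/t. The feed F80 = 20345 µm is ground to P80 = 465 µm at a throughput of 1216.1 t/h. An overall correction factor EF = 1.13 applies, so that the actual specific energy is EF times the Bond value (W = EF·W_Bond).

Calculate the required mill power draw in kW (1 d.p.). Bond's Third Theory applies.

P = 7302.5 kW

W = 10·Wi·(P80^(-½) − F80^(-½))
W = 10·13.5·(1/√465 − 1/√20345) = 10·13.5·(0.039363) = 5.3140 kWh/t
W_actual = 1.13 × 5.3140 = 6.0048 kWh/t
P = W·T = 6.0048·1216.1 = 7302.5 kW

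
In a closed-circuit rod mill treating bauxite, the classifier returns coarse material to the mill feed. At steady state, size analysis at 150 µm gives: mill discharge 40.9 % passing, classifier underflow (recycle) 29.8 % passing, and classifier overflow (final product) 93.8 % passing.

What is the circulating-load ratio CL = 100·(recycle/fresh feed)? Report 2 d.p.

CL = 476.58 %

Two-product formula at 150 µm:
d + r·d = r·u + o → r(d−u) = o−d
r = (93.8 − 40.9)/(40.9 − 29.8) = 52.9/11.1 = 4.7658
CL = 100·r = 476.58 %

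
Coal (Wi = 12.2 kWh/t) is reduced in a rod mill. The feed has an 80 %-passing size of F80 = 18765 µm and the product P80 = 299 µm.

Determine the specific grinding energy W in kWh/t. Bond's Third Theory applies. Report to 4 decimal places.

W = 6.1648 kWh/t

W = 10·Wi·(P80^(-½) − F80^(-½))
1/√299 = 0.057831;  1/√18765 = 0.007300
W = 10·12.2·(0.057831 − 0.007300) = 6.1648 kWh/t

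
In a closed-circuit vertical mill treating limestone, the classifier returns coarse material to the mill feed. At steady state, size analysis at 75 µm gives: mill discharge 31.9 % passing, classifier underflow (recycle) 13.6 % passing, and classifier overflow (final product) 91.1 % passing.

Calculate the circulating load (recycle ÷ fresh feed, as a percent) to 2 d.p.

CL = 323.50 %

Balance %-passing 75 µm (r = R/F):
(1+r)d = ru + o → r = (o−d)/(d−u)
r = (91.1 − 31.9)/(31.9 − 13.6) = 59.2/18.3 = 3.2350
CL = 100·r = 323.50 %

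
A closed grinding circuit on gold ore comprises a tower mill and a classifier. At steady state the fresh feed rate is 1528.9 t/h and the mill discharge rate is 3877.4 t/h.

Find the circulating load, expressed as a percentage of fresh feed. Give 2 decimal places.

CL = 153.61 %

Steady state: M = F + R.
R = M − F = 3877.4 − 1528.9 = 2348.5 t/h
CL = 100·R/F = 100·2348.5/1528.9 = 153.61 %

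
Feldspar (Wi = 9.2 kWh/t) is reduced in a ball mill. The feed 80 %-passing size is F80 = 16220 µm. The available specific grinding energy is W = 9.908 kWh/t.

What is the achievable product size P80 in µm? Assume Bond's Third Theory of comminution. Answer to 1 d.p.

Bond: W = 10·Wi·(1/√P80 − 1/√F80)
⇒ 1/√P80 = W/(10 Wi) + 1/√F80
  = 9.9080/(10·9.2) + 1/√16220 = 0.107696 + 0.007852 = 0.115548
P80 = (1/0.115548)² = 8.6544² = 74.90 µm

P80 = 74.9 µm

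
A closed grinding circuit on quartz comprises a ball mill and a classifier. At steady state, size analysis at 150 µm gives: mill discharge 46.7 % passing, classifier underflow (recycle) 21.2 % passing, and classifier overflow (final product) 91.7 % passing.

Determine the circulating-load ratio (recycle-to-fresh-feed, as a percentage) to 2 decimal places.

CL = 176.47 %

Balance %-passing 150 µm (r = R/F):
Fd + Rd = Ru + Fo ⇒ R/F = (o−d)/(d−u)
r = (91.7 − 46.7)/(46.7 − 21.2) = 45.0/25.5 = 1.7647
CL = 100·r = 176.47 %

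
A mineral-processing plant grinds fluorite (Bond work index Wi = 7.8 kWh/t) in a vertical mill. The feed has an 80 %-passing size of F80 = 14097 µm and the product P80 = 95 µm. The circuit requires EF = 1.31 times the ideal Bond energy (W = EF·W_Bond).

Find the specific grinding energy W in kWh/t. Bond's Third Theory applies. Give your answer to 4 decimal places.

W = 10 Wi (P80^-0.5 − F80^-0.5)
1/√95 = 0.102598;  1/√14097 = 0.008422
W = 10·7.8·(0.102598 − 0.008422) = 7.3457 kWh/t
Apply correction: 7.3457 × 1.31 = 9.6228 kWh/t

W = 9.6228 kWh/t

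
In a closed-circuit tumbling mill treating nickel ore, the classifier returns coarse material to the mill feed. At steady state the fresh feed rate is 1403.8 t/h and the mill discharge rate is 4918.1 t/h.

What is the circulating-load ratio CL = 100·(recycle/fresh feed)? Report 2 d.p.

M = F + R at steady state, so:
R = M − F = 4918.1 − 1403.8 = 3514.3 t/h
CL = 100·R/F = 100·3514.3/1403.8 = 250.34 %

CL = 250.34 %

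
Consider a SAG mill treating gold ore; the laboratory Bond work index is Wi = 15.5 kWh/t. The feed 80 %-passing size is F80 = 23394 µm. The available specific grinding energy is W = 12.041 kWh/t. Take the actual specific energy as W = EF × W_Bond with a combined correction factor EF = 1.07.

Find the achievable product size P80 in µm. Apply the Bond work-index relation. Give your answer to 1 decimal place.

Bond:  W = 10 Wi (1/√P − 1/√F)
W_Bond = W / EF = 12.041 / 1.07 = 11.2533 kWh/t
1/√P80 = 1/√F80 + W_Bond/(10·Wi)
  = 11.2533/(10·15.5) + 1/√23394 = 0.072602 + 0.006538 = 0.079140
P80 = (1/0.079140)² = 12.6359² = 159.67 µm

P80 = 159.7 µm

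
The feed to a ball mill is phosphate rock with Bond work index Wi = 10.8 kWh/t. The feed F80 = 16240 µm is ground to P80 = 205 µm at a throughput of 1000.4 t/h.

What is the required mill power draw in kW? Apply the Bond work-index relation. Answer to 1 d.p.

P = 6698.2 kW

Bond:  W = 10 Wi (1/√P − 1/√F)
W = 10·10.8·(1/√205 − 1/√16240) = 10·10.8·(0.061996) = 6.6956 kWh/t
Mill draw = 6.6956 × 1000.4 = 6698.2 kW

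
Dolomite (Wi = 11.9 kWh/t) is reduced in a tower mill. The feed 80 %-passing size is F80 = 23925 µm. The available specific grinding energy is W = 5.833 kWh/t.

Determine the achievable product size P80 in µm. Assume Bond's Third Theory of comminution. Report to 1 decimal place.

W = 10 Wi (1/√P80 − 1/√F80)  [Bond]
⇒ 1/√P80 = W/(10·Wi) + 1/√F80
  = 5.8330/(10·11.9) + 1/√23925 = 0.049017 + 0.006465 = 0.055482
P80 = (1/0.055482)² = 18.0239² = 324.86 µm

P80 = 324.9 µm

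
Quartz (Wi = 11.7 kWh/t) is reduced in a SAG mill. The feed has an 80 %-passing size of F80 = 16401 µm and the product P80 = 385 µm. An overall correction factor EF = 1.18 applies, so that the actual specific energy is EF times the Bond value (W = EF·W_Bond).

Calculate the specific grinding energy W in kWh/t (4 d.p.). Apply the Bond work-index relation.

W = 5.9582 kWh/t

W = 10 Wi / √P80 − 10 Wi / √F80
1/√385 = 0.050965;  1/√16401 = 0.007808
W = 10·11.7·(0.050965 − 0.007808) = 5.0493 kWh/t
Apply correction: 5.0493 × 1.18 = 5.9582 kWh/t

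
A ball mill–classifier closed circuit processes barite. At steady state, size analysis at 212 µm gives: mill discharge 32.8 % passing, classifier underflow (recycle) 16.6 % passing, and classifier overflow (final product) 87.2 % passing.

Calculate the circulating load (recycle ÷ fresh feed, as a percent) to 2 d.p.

Mass balance on the −212 µm fraction:
r = (o − d)/(d − u)
r = (87.2 − 32.8)/(32.8 − 16.6) = 54.4/16.2 = 3.3580
CL = 100·r = 335.80 %

CL = 335.80 %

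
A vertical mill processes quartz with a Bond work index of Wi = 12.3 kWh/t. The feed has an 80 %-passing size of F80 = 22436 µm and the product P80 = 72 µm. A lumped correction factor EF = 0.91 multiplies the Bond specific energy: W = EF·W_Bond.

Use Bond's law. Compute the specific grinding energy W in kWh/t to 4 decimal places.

W = 10·Wi·[P80^(−½) − F80^(−½)]
1/√72 = 0.117851;  1/√22436 = 0.006676
W = 10·12.3·(0.117851 − 0.006676) = 13.6745 kWh/t
Apply correction: 13.6745 × 0.91 = 12.4438 kWh/t

W = 12.4438 kWh/t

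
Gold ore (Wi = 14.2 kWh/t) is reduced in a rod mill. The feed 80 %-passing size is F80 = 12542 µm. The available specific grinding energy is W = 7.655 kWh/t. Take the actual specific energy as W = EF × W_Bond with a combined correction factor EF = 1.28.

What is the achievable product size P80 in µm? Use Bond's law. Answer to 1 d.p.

P80 = 383.8 µm

W_Bond = 10·Wi·(1/√P₈₀ − 1/√F₈₀)
W_Bond = W / EF = 7.655 / 1.28 = 5.9805 kWh/t
P80^(−½) = W_Bond/(10 Wi) + F80^(−½)
  = 5.9805/(10·14.2) + 1/√12542 = 0.042116 + 0.008929 = 0.051045
P80 = (1/0.051045)² = 19.5905² = 383.79 µm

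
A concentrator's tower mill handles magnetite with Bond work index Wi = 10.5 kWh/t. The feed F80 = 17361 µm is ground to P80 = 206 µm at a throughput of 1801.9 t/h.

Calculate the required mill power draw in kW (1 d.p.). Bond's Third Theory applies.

Bond:  W = 10 Wi (1/√P − 1/√F)
W = 10·10.5·(1/√206 − 1/√17361) = 10·10.5·(0.062084) = 6.5188 kWh/t
P = W·T = 6.5188·1801.9 = 11746.2 kW

P = 11746.2 kW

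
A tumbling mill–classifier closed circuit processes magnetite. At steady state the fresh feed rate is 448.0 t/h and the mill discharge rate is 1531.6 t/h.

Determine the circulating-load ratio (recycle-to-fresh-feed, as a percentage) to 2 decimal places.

Steady state: M = F + R.
R = M − F = 1531.6 − 448.0 = 1083.6 t/h
CL = 100·R/F = 100·1083.6/448.0 = 241.87 %

CL = 241.87 %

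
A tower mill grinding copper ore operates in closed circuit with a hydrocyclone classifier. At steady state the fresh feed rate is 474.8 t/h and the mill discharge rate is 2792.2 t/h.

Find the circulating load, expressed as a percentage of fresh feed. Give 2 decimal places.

CL = 488.08 %

Steady state: M = F + R.
R = M − F = 2792.2 − 474.8 = 2317.4 t/h
CL = 100·R/F = 100·2317.4/474.8 = 488.08 %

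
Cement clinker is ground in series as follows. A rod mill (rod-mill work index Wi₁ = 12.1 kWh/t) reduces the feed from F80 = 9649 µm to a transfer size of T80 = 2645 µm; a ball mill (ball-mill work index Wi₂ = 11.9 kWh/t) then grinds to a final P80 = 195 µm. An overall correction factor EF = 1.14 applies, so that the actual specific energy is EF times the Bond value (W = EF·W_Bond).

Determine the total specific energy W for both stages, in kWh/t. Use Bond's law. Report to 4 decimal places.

Bond: W = 10·Wi·(1/√P80 − 1/√F80)
Stage 1 (9649→2645 µm, Wi₁=12.1): W₁ = 10·12.1·(0.019444 − 0.010180) = 1.1209 kWh/t
Stage 2 (2645→195 µm, Wi₂=11.9): W₂ = 10·11.9·(0.071611 − 0.019444) = 6.2079 kWh/t
W = W₁ + W₂ = 1.1209 + 6.2079 = 7.3288 kWh/t
W_actual = 1.14 × 7.3288 = 8.3549 kWh/t

W = 8.3549 kWh/t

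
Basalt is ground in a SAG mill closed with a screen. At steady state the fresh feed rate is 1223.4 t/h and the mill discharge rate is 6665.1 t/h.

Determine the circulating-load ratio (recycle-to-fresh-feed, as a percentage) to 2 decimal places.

CL = 444.80 %

Mill node: discharge = fresh + recycle.
R = M − F = 6665.1 − 1223.4 = 5441.7 t/h
CL = 100·R/F = 100·5441.7/1223.4 = 444.80 %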